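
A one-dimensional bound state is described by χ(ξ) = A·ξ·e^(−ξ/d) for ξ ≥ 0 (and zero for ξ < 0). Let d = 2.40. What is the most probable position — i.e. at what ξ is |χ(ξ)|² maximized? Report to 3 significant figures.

The maximum of |χ(ξ)|² occurs where its derivative vanishes.
This gives ξ = d.
With d = 2.40, the most probable position is 2.400.

ξ ≈ 2.40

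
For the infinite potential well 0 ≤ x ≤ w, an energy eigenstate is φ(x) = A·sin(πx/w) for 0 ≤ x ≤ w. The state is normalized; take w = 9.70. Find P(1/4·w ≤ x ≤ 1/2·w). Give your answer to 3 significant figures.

P = ∫_{1/4·w}^{1/2·w} |φ(x)|² dx.
With A² fixed by ∫|φ|² = 1, i.e. A² = (w/2)^(−1), substitute and integrate.
Let u = x/w; then A² and the length scale cancel, so P = ∫_{1/4}^{1/2} sin(π·u)^2 du ÷ ∫_{0}^{1} sin(π·u)^2 du.
Using ∫ sin(π·u)^2 du = u/2 - sin(2·π·u)/(4·π), the numerator is 1/(4·π) + 1/8 and the denominator is 1/2.
Taking the ratio, P = (2 + π)/(4·π).

P ≈ 0.409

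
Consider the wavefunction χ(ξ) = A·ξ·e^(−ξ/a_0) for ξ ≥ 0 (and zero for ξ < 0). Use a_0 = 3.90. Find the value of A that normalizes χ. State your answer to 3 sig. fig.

A ≈ 0.260

Require ∫ |χ|² dξ = 1 over the whole domain.
Recall ∫₀^∞ ξ^m e^(−ξ/β) dξ = m!·β^(m+1), the integral (without the A² prefactor) comes out to a_0^3/4.
Hence A² = 1/[a_0^3/4].
With a_0 = 3.90: A² = 0.06743 and A = 0.2597.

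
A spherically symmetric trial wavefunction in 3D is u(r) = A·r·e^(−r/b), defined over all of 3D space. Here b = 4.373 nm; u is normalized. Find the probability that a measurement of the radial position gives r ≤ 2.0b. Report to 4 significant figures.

P ≈ 0.3712

With dV = 4πr²dr, the probability is ∫|u|² dV over r ≤ 2.0b.
Normalization gives A² = 1/(3·π·b^5).
In terms of t = r/b (A², 4π and the length scale all cancel between numerator and denominator), P = [∫_{0}^{2.0} t^4·e^(-2·t) dt] / [∫_{0}^{∞} t^4·e^(-2·t) dt].
Using ∫ t^4·e^(-2·t) dt = -(t^4/2 + t^3 + 3·t^2/2 + 3·t/2 + 3/4)·e^(-2·t), the numerator is 3/4 - 103·e^(-4)/4 and the denominator is 3/4.
Taking the ratio yields P = 0.37116.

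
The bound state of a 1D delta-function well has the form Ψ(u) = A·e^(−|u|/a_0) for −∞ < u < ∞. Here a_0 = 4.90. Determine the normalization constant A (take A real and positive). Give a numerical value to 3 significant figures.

The normalization condition is ∫|Ψ|² du = 1 from −∞ to ∞.
With ∫₀^∞ u^0 e^(−αu) du = 0!/α^1, the integral (without the A² prefactor) comes out to a_0.
Hence A² = 1/[a_0].
Substituting a_0 = 4.90 gives A² = 0.2041, so A = 0.4518.

A ≈ 0.452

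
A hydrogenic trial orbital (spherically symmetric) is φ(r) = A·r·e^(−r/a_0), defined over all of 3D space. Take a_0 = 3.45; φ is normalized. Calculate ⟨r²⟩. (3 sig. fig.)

⟨r²⟩ = ∫ r^2 |φ|² 4πr² dr over the full domain.
Evaluating both integrals, ⟨r²⟩ = 15·a_0^2/2.
Putting a_0 = 3.45 gives 89.27.

⟨r^2⟩ ≈ 89.3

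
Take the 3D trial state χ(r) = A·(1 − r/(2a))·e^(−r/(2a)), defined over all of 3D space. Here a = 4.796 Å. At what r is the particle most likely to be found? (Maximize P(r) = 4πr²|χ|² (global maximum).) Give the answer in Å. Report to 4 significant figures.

r ≈ 25.11 Å

Differentiate P(r) = 4πr²|χ|² with respect to r and set to zero.
This gives r = a·(√(5) + 3).
With a = 4.796, the most probable radial distance is 25.112 Å.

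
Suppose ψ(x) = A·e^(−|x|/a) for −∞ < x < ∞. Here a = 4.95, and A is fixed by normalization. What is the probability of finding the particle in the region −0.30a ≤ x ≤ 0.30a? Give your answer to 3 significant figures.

P ≈ 0.451

|ψ|² is the probability density, so P = ∫_{−0.30a}^{0.30a} |ψ|² dx.
The normalization integral ∫|ψ|²dx over the whole domain equals a·A², and A² cancels in the ratio.
By symmetry take twice the x ≥ 0 contribution in numerator and denominator; the 2's cancel. Substituting u = x/a, A² and the length scale cancel in the ratio: P = ∫_{0}^{0.30} e^(-2·u) du / ∫_{0}^{∞} e^(-2·u) du.
With ∫ e^(-2·u) du = -e^(-2·u)/2 + C, the region integral is 1/2 - e^(-3/5)/2 and the full one is 1/2.
This works out to P = 0.4512.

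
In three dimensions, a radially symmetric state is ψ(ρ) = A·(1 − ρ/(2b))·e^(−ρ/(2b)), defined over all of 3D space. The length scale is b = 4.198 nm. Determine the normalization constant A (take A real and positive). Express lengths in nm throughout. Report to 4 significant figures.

A ≈ 0.02319 nm^(-3/2)

The normalization condition is ∫|ψ|² 4πρ² dρ = 1 from 0 to ∞.
(Spherical symmetry: dV = 4πρ² dρ.)
Recall ∫₀^∞ ρ^m e^(−ρ/β) dρ = m!·β^(m+1), with ψ = A·(1 − ρ/(2b))·e^(−ρ/(2b)), the integral evaluates to A²·[8·π·b^3].
Substituting b = 4.198 gives A² = 0.00053781, so A = 0.023191.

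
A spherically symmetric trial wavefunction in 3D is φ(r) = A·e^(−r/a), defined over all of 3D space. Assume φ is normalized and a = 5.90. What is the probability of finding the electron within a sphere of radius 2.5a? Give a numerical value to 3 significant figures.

Integrate the radial probability density 4πr²|φ|² over r ≤ 2.5a.
The full normalization integral is A²·[π·a^3] = 1, fixing A².
Let u = r/a; then A², 4π and the length scale all cancel, so P = ∫_{0}^{2.5} u^2·e^(-2·u) du ÷ ∫_{0}^{∞} u^2·e^(-2·u) du.
Using ∫ u^2·e^(-2·u) du = -(2·u^2 + 2·u + 1)·e^(-2·u)/4, the numerator is 1/4 - 37·e^(-5)/8 and the denominator is 1/4.
This evaluates to P = 0.8753.

P ≈ 0.875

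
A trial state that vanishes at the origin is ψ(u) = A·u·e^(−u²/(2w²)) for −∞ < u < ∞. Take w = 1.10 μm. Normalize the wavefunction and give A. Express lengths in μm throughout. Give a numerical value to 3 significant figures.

The normalization condition is ∫|ψ|² du = 1 from −∞ to ∞.
Differentiating ∫e^(−αu²) du = √(π/α) under α to get the higher moments, carrying out the integral gives A² · √(π)·w^3/2.
Plugging in w = 1.10 yields A = 0.9207.

A ≈ 0.921 μm^(-3/2)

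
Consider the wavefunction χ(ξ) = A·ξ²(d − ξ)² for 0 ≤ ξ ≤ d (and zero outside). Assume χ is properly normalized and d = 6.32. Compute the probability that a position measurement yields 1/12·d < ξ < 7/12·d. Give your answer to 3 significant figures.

P ≈ 0.697

|χ|² is the probability density, so P = ∫_{1/12·d}^{7/12·d} |χ|² dξ.
Since A² = 1/(d^9/630), this is the region integral divided by the full normalization integral.
Substituting u = ξ/d, A² and the length scale cancel in the ratio: P = ∫_{1/12}^{7/12} u^4·(1 - u)^4 du / ∫_{0}^{1} u^4·(1 - u)^4 du.
With ∫ u^4·(1 - u)^4 du = u^5·(70·u^4 - 315·u^3 + 540·u^2 - 420·u + 126)/630 + C, the region integral is ≈ 0.0011068 and the full one is 1/630.
Taking the ratio, P = 0.6973.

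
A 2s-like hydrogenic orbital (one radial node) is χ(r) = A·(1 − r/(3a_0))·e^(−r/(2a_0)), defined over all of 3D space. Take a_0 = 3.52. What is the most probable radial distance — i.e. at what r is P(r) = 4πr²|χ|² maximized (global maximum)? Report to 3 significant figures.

Set d/dr [P(r) = 4πr²|χ|²] = 0 and solve for r > 0.
Solving yields r = a_0.
With a_0 = 3.52, the most probable radial distance is 3.520.

r ≈ 3.52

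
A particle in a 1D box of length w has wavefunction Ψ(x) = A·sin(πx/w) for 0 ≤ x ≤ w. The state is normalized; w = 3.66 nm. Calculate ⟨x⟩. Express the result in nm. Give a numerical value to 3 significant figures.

By definition ⟨x⟩ = ∫ x |Ψ(x)|² dx.
The ratio of the moment integral to the normalization integral gives ⟨x⟩ = w/2.
Putting w = 3.66 gives 1.830.

⟨x⟩ ≈ 1.83 nm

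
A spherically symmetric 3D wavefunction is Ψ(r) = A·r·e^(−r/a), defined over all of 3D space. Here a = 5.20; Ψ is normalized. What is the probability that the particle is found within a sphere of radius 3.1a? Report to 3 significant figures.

With dV = 4πr²dr, the probability is ∫|Ψ|² dV over r ≤ 3.1a.
Normalization gives A² = 1/(3·π·a^5).
In terms of u = r/a (A², 4π and the length scale all cancel between numerator and denominator), P = [∫_{0}^{3.1} u^4·e^(-2·u) du] / [∫_{0}^{∞} u^4·e^(-2·u) du].
An antiderivative of u^4·e^(-2·u) is -(u^4/2 + u^3 + 3·u^2/2 + 3·u/2 + 3/4)·e^(-2·u); evaluating from 0 to 3.1 gives ≈ 0.55562, while the full integral is 3/4.
This evaluates to P = 0.7408.

P ≈ 0.741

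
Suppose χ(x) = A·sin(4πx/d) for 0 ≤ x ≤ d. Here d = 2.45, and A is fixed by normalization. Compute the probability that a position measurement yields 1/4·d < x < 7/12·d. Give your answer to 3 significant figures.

P ≈ 0.299

P = ∫_{1/4·d}^{7/12·d} |χ(x)|² dx.
Since A² = 1/(d/2), this is the region integral divided by the full normalization integral.
Substituting u = x/d, A² and the length scale cancel in the ratio: P = ∫_{1/4}^{7/12} sin(4·π·u)^2 du / ∫_{0}^{1} sin(4·π·u)^2 du.
Using ∫ sin(4·π·u)^2 du = u/2 - sin(4·π·u)·cos(4·π·u)/(8·π), the numerator is -√(3)/(32·π) + 1/6 and the denominator is 1/2.
This works out to P = (-√(3)/16 + π/3)/π.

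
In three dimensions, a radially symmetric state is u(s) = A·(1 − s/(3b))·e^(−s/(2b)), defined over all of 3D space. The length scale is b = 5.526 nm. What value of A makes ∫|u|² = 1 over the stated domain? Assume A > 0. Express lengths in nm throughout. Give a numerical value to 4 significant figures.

A ≈ 0.02660 nm^(-3/2)

Normalization requires ∫|u|² 4πs² ds = 1, integrated from 0 to ∞.
∫|u|² 4πs² ds = A²·(8·π·b^3/3).
So A² = (8·π·b^3/3)^(−1).
Substituting b = 5.526 gives A² = 0.00070737, so A = 0.026596.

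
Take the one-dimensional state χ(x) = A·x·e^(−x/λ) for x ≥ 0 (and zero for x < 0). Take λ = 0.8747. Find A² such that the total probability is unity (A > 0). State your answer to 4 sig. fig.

A^2 ≈ 5.977

Normalization requires ∫|χ|² dx = 1, integrated from 0 to ∞.
Carrying out the integral gives A² · λ^3/4.
So A² = (λ^3/4)^(−1).
Substituting λ = 0.8747 gives A² = 5.9770, so A = 2.4448.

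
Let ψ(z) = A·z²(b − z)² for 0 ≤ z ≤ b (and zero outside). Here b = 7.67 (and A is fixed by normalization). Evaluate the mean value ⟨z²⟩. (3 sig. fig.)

⟨z^2⟩ ≈ 16.0

By definition ⟨z²⟩ = ∫ z^2 |ψ(z)|² dz.
Expanding the polynomial and integrating term by term, evaluating both integrals, ⟨z²⟩ = 3·b^2/11.
With b = 7.67, ⟨z^2⟩ = 16.04.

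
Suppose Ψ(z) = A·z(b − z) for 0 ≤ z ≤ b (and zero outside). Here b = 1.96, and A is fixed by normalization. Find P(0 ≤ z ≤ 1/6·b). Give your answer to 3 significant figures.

P = ∫_{0}^{1/6·b} |Ψ(z)|² dz.
Since A² = 1/(b^5/30), this is the region integral divided by the full normalization integral.
Let u = z/b; then A² and the length scale cancel, so P = ∫_{0}^{1/6} u^2·(1 - u)^2 du ÷ ∫_{0}^{1} u^2·(1 - u)^2 du.
Using ∫ u^2·(1 - u)^2 du = u^3·(6·u^2 - 15·u + 10)/30, the numerator is ≈ 0.0011831 and the denominator is 1/30.
The result is P = 23/648.

P ≈ 0.0355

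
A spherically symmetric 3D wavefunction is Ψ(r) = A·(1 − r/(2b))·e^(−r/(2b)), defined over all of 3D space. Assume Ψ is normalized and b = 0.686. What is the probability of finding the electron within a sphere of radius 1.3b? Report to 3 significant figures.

P = ∫ |Ψ|² 4πr² dr over r ≤ 1.3b.
A² is fixed by ∫₀^∞ 4πr²|Ψ|² dr = 1, i.e. A² = (8·π·b^3)^(−1).
In terms of u = r/b (A², 4π and the length scale all cancel between numerator and denominator), P = [∫_{0}^{1.3} u^2·(1 - u/2)^2·e^(-u) du] / [∫_{0}^{∞} u^2·(1 - u/2)^2·e^(-u) du].
Using ∫ u^2·(1 - u/2)^2·e^(-u) du = -(u^4/4 + u^2 + 2·u + 2)·e^(-u), the numerator is ≈ 0.091181 and the denominator is 2.
This evaluates to P = 0.04559.

P ≈ 0.0456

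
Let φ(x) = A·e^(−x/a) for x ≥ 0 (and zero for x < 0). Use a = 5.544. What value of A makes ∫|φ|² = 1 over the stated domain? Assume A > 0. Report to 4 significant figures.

Require ∫ |φ|² dx = 1 over the whole domain.
With φ = A·e^(−x/a), the integral evaluates to A²·[a/2].
So A² = (a/2)^(−1).
Substituting a = 5.544 gives A² = 0.36075, so A = 0.60062.

A ≈ 0.6006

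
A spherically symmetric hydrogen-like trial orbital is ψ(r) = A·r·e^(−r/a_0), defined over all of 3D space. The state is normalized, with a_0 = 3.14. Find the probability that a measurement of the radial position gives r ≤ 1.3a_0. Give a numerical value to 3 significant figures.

With dV = 4πr²dr, the probability is ∫|ψ|² dV over r ≤ 1.3a_0.
A² is fixed by ∫₀^∞ 4πr²|ψ|² dr = 1, i.e. A² = (3·π·a_0^5)^(−1).
In terms of u = r/a_0 (A², 4π and the length scale all cancel between numerator and denominator), P = [∫_{0}^{1.3} u^4·e^(-2·u) du] / [∫_{0}^{∞} u^4·e^(-2·u) du].
With ∫ u^4·e^(-2·u) du = -(u^4/2 + u^3 + 3·u^2/2 + 3·u/2 + 3/4)·e^(-2·u) + C, the region integral is ≈ 0.091932 and the full one is 3/4.
This evaluates to P = 0.1226.

P ≈ 0.123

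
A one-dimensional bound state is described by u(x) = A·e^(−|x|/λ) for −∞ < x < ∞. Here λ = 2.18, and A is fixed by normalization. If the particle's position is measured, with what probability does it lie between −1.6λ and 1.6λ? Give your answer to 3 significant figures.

P ≈ 0.959

P = ∫_{−1.6λ}^{1.6λ} |u(x)|² dx.
Since A² = 1/(λ), this is the region integral divided by the full normalization integral.
By symmetry take twice the x ≥ 0 contribution in numerator and denominator; the 2's cancel. Let t = x/λ; then A² and the length scale cancel, so P = ∫_{0}^{1.6} e^(-2·t) dt ÷ ∫_{0}^{∞} e^(-2·t) dt.
With ∫ e^(-2·t) dt = -e^(-2·t)/2 + C, the region integral is 1/2 - e^(-16/5)/2 and the full one is 1/2.
Evaluating gives P = 0.9592.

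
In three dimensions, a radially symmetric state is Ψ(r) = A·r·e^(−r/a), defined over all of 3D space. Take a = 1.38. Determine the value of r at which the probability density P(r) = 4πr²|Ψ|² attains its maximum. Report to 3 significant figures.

r ≈ 2.76

Differentiate P(r) = 4πr²|Ψ|² with respect to r and set to zero.
This gives r = 2·a.
With a = 1.38, the most probable radial distance is 2.760.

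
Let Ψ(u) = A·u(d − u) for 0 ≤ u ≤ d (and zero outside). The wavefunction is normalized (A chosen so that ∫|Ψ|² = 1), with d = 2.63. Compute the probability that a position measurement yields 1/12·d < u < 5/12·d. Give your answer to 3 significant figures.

P ≈ 0.342

The probability is P = ∫ |Ψ|² du over [1/12·d, 5/12·d].
The normalization integral ∫|Ψ|²du over the whole domain equals d^5/30·A², and A² cancels in the ratio.
Let t = u/d; then A² and the length scale cancel, so P = ∫_{1/12}^{5/12} t^2·(1 - t)^2 dt ÷ ∫_{0}^{1} t^2·(1 - t)^2 dt.
With ∫ t^2·(1 - t)^2 dt = t^3·(6·t^2 - 15·t + 10)/30 + C, the region integral is ≈ 0.011384 and the full one is 1/30.
The result is P = 0.3415.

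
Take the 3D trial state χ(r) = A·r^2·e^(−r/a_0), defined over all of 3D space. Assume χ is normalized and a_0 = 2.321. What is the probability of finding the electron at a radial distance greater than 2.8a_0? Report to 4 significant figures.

P ≈ 0.6703

With dV = 4πr²dr, the probability is ∫|χ|² dV over r > 2.8a_0.
A² is fixed by ∫₀^∞ 4πr²|χ|² dr = 1, i.e. A² = (45·π·a_0^7/2)^(−1).
Let u = r/a_0; then A², 4π and the length scale all cancel, so P = ∫_{2.8}^{∞} u^6·e^(-2·u) du ÷ ∫_{0}^{∞} u^6·e^(-2·u) du.
Using ∫ u^6·e^(-2·u) du = -(4·u^6 + 12·u^5 + 30·u^4 + 60·u^3 + 90·u^2 + 90·u + 45)·e^(-2·u)/8, the numerator is ≈ 3.77020 and the denominator is 45/8.
Taking the ratio yields P = 0.67026.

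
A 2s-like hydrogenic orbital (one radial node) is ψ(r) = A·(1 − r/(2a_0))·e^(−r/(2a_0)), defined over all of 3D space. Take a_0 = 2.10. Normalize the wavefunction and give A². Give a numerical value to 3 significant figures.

A^2 ≈ 0.00430

Normalization requires ∫|ψ|² 4πr² dr = 1, integrated from 0 to ∞.
In 3D with spherical symmetry the volume element is 4πr² dr.
With ∫₀^∞ r^4 e^(−αr) dr = 4!/α^5, with ψ = A·(1 − r/(2a_0))·e^(−r/(2a_0)), the integral evaluates to A²·[8·π·a_0^3].
So A² = (8·π·a_0^3)^(−1).
Substituting a_0 = 2.10 gives A² = 0.004296, so A = 0.06555.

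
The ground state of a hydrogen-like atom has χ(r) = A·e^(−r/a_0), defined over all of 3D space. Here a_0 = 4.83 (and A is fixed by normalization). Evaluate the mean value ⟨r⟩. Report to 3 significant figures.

The expectation value is the |χ|²-weighted average of r: ∫ r|χ|² 4πr² dr.
The ratio of the moment integral to the normalization integral gives ⟨r⟩ = 3·a_0/2.
Putting a_0 = 4.83 gives 7.245.

⟨r⟩ ≈ 7.25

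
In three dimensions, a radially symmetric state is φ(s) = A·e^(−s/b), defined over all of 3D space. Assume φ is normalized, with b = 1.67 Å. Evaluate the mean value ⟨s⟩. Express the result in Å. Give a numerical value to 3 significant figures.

⟨s⟩ ≈ 2.51 Å

By definition ⟨s⟩ = ∫ s |φ(s)|² 4πs² ds.
Using ∫₀^∞ sⁿ e^(−αs) ds = n!/αⁿ⁺¹, the ratio of the moment integral to the normalization integral gives ⟨s⟩ = 3·b/2.
With b = 1.67, ⟨s⟩ = 2.505.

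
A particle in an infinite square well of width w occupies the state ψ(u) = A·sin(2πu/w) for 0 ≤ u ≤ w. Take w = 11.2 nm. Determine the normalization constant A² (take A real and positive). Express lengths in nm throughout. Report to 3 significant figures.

A^2 ≈ 0.179 nm^(-1)

Normalization requires ∫|ψ|² du = 1, integrated from 0 to w.
Carrying out the integral gives A² · w/2.
Setting this equal to 1 gives A² = 1/(w/2).
Plugging in w = 11.2 yields A = 0.4226.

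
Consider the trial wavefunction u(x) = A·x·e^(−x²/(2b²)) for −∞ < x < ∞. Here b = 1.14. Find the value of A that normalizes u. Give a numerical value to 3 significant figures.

We need A² ∫|f|² dx = 1, taking the integral from −∞ to ∞.
Differentiating ∫e^(−αx²) dx = √(π/α) under α to get the higher moments, the integral (without the A² prefactor) comes out to √(π)·b^3/2.
Hence A² = 1/[√(π)·b^3/2].
With b = 1.14: A² = 0.7616 and A = 0.8727.

A ≈ 0.873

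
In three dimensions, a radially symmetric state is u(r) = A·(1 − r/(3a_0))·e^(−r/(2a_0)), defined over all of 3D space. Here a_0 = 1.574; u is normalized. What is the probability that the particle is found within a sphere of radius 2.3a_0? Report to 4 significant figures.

Integrate the radial probability density 4πr²|u|² over r ≤ 2.3a_0.
Normalization gives A² = 1/(8·π·a_0^3/3).
In terms of t = r/a_0 (A², 4π and the length scale all cancel between numerator and denominator), P = [∫_{0}^{2.3} t^2·(1 - t/3)^2·e^(-t) dt] / [∫_{0}^{∞} t^2·(1 - t/3)^2·e^(-t) dt].
Using ∫ t^2·(1 - t/3)^2·e^(-t) dt = (-t^4 + 2·t^3 - 3·t^2 - 6·t - 6)·e^(-t)/9, the numerator is ≈ 0.228646 and the denominator is 2/3.
This evaluates to P = 0.34297.

P ≈ 0.3430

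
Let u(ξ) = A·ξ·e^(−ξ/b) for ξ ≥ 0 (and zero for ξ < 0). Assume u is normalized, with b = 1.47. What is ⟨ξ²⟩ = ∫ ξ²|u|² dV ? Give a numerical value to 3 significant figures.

⟨ξ^2⟩ ≈ 6.48

By definition ⟨ξ²⟩ = ∫ ξ^2 |u(ξ)|² dξ.
With ∫₀^∞ ξ^4 e^(−αξ) dξ = 4!/α^5, the ratio of the moment integral to the normalization integral gives ⟨ξ²⟩ = 3·b^2.
With b = 1.47, ⟨ξ^2⟩ = 6.483.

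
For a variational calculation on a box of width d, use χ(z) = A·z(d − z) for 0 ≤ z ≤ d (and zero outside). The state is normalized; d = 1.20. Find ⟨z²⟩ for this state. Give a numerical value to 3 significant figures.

By definition ⟨z²⟩ = ∫ z^2 |χ(z)|² dz.
Expanding the polynomial and integrating term by term, evaluating both integrals, ⟨z²⟩ = 2·d^2/7.
Putting d = 1.20 gives 0.4114.

⟨z^2⟩ ≈ 0.411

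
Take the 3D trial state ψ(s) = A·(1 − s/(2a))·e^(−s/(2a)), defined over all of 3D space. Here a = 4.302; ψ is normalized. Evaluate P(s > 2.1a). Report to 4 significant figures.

P = ∫ |ψ|² 4πs² ds over s > 2.1a.
The full normalization integral is A²·[8·π·a^3] = 1, fixing A².
Substituting u = s/a, A², 4π and the length scale all cancel in the ratio: P = ∫_{2.1}^{∞} u^2·(1 - u/2)^2·e^(-u) du / ∫_{0}^{∞} u^2·(1 - u/2)^2·e^(-u) du.
An antiderivative of u^2·(1 - u/2)^2·e^(-u) is -(u^4/4 + u^2 + 2·u + 2)·e^(-u); evaluating from 2.1 to ∞ gives ≈ 1.89465, while the full integral is 2.
The region integral divided by the full integral gives P = 0.94732.

P ≈ 0.9473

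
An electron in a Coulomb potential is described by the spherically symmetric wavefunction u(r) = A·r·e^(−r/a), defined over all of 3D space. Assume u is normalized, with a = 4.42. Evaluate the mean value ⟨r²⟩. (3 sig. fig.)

⟨r^2⟩ ≈ 147

By definition ⟨r²⟩ = ∫ r^2 |u(r)|² 4πr² dr.
Evaluating both integrals, ⟨r²⟩ = 15·a^2/2.
Putting a = 4.42 gives 146.5.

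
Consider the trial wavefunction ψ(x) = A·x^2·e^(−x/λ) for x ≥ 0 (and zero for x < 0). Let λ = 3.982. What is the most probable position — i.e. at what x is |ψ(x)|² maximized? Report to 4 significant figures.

Differentiate |ψ(x)|² with respect to x and set to zero.
This gives x = 2·λ.
With λ = 3.982, the most probable position is 7.9640.

x ≈ 7.964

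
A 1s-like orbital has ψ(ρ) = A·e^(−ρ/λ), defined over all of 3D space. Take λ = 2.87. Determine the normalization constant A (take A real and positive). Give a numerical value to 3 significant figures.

We need A² ∫|f|² 4πρ² dρ = 1, taking the integral from 0 to ∞.
In 3D with spherical symmetry the volume element is 4πρ² dρ.
The integral (without the A² prefactor) comes out to π·λ^3.
So A² = (π·λ^3)^(−1).
Substituting λ = 2.87 gives A² = 0.01346, so A = 0.1160.

A ≈ 0.116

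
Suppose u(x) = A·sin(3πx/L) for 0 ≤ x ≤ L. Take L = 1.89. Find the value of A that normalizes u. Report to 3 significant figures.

The normalization condition is ∫|u|² dx = 1 from 0 to L.
Carrying out the integral gives A² · L/2.
Hence A² = 1/[L/2].
Substituting L = 1.89 gives A² = 1.058, so A = 1.029.

A ≈ 1.03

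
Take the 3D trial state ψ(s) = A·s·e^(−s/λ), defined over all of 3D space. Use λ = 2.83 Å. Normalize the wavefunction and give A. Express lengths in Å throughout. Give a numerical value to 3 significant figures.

A ≈ 0.0242 Å^(-5/2)

We need A² ∫|f|² 4πs² ds = 1, taking the integral from 0 to ∞.
The angular integral contributes 4π, leaving ∫₀^∞ s²|ψ|² ds.
The integral (without the A² prefactor) comes out to 3·π·λ^5.
Plugging in λ = 2.83 yields A = 0.02418.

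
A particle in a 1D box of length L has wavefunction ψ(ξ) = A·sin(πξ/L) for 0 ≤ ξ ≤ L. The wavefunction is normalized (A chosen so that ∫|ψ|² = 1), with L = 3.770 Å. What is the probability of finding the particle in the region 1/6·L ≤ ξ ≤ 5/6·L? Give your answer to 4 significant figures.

|ψ|² is the probability density, so P = ∫_{1/6·L}^{5/6·L} |ψ|² dξ.
Since A² = 1/(L/2), this is the region integral divided by the full normalization integral.
Substituting u = ξ/L, A² and the length scale cancel in the ratio: P = ∫_{1/6}^{5/6} sin(π·u)^2 du / ∫_{0}^{1} sin(π·u)^2 du.
With ∫ sin(π·u)^2 du = u/2 - sin(2·π·u)/(4·π) + C, the region integral is √(3)/(4·π) + 1/3 and the full one is 1/2.
Evaluating gives P = √(3)/(2·π) + 2/3.

P ≈ 0.9423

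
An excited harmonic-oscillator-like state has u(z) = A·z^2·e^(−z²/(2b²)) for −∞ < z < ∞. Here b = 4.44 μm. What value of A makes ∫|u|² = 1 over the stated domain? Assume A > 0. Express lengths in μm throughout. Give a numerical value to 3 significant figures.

A ≈ 0.0209 μm^(-5/2)

Require ∫ |u|² dz = 1 over the whole domain.
With u = A·z^2·e^(−z²/(2b²)), the integral evaluates to A²·[3·√(π)·b^5/4].
So A² = (3·√(π)·b^5/4)^(−1).
Substituting b = 4.44 gives A² = 0.0004360, so A = 0.02088.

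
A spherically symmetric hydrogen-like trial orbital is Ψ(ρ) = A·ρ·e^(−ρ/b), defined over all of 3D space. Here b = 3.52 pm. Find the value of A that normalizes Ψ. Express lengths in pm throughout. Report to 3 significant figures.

We need A² ∫|f|² 4πρ² dρ = 1, taking the integral from 0 to ∞.
Recall ∫₀^∞ ρ^m e^(−ρ/β) dρ = m!·β^(m+1), the integral (without the A² prefactor) comes out to 3·π·b^5.
So A² = (3·π·b^5)^(−1).
Plugging in b = 3.52 yields A = 0.01401.

A ≈ 0.0140 pm^(-5/2)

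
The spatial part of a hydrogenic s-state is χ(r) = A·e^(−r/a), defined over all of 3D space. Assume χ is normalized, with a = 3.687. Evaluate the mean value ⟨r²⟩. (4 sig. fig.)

By definition ⟨r²⟩ = ∫ r^2 |χ(r)|² 4πr² dr.
The ratio of the moment integral to the normalization integral gives ⟨r²⟩ = 3·a^2.
Putting a = 3.687 gives 40.782.

⟨r^2⟩ ≈ 40.78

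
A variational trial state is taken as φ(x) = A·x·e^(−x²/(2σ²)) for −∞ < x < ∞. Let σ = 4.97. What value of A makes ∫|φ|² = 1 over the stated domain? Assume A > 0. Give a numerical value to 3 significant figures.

A ≈ 0.0959

The normalization condition is ∫|φ|² dx = 1 from −∞ to ∞.
Differentiating ∫e^(−αx²) dx = √(π/α) under α to get the higher moments, carrying out the integral gives A² · √(π)·σ^3/2.
With σ = 4.97: A² = 0.009191 and A = 0.09587.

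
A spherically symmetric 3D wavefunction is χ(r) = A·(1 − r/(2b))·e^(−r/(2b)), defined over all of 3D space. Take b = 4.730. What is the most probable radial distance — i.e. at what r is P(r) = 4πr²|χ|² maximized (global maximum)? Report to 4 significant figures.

r ≈ 24.77

Set d/dr [P(r) = 4πr²|χ|²] = 0 and solve for r > 0.
This gives r = b·(√(5) + 3).
With b = 4.730, the most probable radial distance is 24.767.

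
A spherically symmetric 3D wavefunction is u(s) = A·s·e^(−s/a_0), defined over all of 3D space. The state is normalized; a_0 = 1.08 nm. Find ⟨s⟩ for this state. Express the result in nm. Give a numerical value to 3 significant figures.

The expectation value is the |u|²-weighted average of s: ∫ s|u|² 4πs² ds.
Using ∫₀^∞ sⁿ e^(−αs) ds = n!/αⁿ⁺¹, the ratio of the moment integral to the normalization integral gives ⟨s⟩ = 5·a_0/2.
With a_0 = 1.08, ⟨s⟩ = 2.700.

⟨s⟩ ≈ 2.70 nm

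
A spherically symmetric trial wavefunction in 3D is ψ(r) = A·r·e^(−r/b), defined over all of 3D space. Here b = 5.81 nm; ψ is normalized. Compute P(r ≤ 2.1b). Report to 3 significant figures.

Integrate the radial probability density 4πr²|ψ|² over r ≤ 2.1b.
Normalization gives A² = 1/(3·π·b^5).
Substituting u = r/b, A², 4π and the length scale all cancel in the ratio: P = ∫_{0}^{2.1} u^4·e^(-2·u) du / ∫_{0}^{∞} u^4·e^(-2·u) du.
An antiderivative of u^4·e^(-2·u) is -(u^4/2 + u^3 + 3·u^2/2 + 3·u/2 + 3/4)·e^(-2·u); evaluating from 0 to 2.1 gives ≈ 0.30763, while the full integral is 3/4.
Taking the ratio yields P = 0.4102.

P ≈ 0.410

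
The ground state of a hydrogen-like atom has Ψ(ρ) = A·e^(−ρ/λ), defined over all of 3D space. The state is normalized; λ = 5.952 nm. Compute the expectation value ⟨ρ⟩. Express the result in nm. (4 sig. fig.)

⟨ρ⟩ ≈ 8.928 nm

The expectation value is the |Ψ|²-weighted average of ρ: ∫ ρ|Ψ|² 4πρ² dρ.
With ∫₀^∞ ρ^3 e^(−αρ) dρ = 3!/α^4, evaluating both integrals, ⟨ρ⟩ = 3·λ/2.
Putting λ = 5.952 gives 8.9280.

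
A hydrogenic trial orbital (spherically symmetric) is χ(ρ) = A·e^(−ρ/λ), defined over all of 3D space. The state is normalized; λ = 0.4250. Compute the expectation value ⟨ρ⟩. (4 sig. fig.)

⟨ρ⟩ = ∫ ρ |χ|² 4πρ² dρ over the full domain.
Evaluating both integrals, ⟨ρ⟩ = 3·λ/2.
With λ = 0.4250, ⟨ρ⟩ = 0.63750.

⟨ρ⟩ ≈ 0.6375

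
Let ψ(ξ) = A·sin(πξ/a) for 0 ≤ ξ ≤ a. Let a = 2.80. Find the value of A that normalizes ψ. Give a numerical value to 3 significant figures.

Normalization requires ∫|ψ|² dξ = 1, integrated from 0 to a.
Using sin²θ = (1 − cos 2θ)/2, the integral (without the A² prefactor) comes out to a/2.
Hence A² = 1/[a/2].
Substituting a = 2.80 gives A² = 0.7143, so A = 0.8452.

A ≈ 0.845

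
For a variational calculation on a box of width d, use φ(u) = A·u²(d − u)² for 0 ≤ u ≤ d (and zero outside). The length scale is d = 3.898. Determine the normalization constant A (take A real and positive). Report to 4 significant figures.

Normalization requires ∫|φ|² du = 1, integrated from 0 to d.
Expanding the polynomial and integrating term by term, carrying out the integral gives A² · d^9/630.
Substituting d = 3.898 gives A² = 0.0030322, so A = 0.055066.

A ≈ 0.05507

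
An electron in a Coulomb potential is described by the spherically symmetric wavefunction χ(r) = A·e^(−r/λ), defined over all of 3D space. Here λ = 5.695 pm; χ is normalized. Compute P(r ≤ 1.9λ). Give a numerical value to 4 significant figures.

With dV = 4πr²dr, the probability is ∫|χ|² dV over r ≤ 1.9λ.
A² is fixed by ∫₀^∞ 4πr²|χ|² dr = 1, i.e. A² = (π·λ^3)^(−1).
In terms of u = r/λ (A², 4π and the length scale all cancel between numerator and denominator), P = [∫_{0}^{1.9} u^2·e^(-2·u) du] / [∫_{0}^{∞} u^2·e^(-2·u) du].
With ∫ u^2·e^(-2·u) du = -(2·u^2 + 2·u + 1)·e^(-2·u)/4 + C, the region integral is 1/4 - 601·e^(-19/5)/200 and the full one is 1/4.
Taking the ratio yields P = 0.73110.

P ≈ 0.7311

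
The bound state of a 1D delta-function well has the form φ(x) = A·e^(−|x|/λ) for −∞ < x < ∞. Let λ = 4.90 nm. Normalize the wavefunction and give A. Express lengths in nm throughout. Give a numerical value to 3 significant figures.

A ≈ 0.452 nm^(-1/2)

We need A² ∫|f|² dx = 1, taking the integral from −∞ to ∞.
With ∫₀^∞ x^0 e^(−αx) dx = 0!/α^1, the integral (without the A² prefactor) comes out to λ.
Setting this equal to 1 gives A² = 1/(λ).
With λ = 4.90: A² = 0.2041 and A = 0.4518.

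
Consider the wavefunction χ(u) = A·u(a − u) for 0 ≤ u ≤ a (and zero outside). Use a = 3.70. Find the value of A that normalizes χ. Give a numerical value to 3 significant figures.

A ≈ 0.208

Require ∫ |χ|² du = 1 over the whole domain.
Carrying out the integral gives A² · a^5/30.
So A² = (a^5/30)^(−1).
Substituting a = 3.70 gives A² = 0.04326, so A = 0.2080.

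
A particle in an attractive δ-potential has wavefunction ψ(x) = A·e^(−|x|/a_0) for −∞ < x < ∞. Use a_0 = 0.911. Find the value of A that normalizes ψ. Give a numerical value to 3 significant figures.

A ≈ 1.05

We need A² ∫|f|² dx = 1, taking the integral from −∞ to ∞.
With ∫₀^∞ x^0 e^(−αx) dx = 0!/α^1, the integral (without the A² prefactor) comes out to a_0.
Hence A² = 1/[a_0].
With a_0 = 0.911: A² = 1.098 and A = 1.048.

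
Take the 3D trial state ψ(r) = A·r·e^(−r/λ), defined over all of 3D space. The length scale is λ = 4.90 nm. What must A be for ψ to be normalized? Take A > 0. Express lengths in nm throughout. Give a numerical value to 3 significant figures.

We need A² ∫|f|² 4πr² dr = 1, taking the integral from 0 to ∞.
In 3D with spherical symmetry the volume element is 4πr² dr.
∫|ψ|² 4πr² dr = A²·(3·π·λ^5).
Setting this equal to 1 gives A² = 1/(3·π·λ^5).
With λ = 4.90: A² = 0.00003756 and A = 0.006129.

A ≈ 0.00613 nm^(-5/2)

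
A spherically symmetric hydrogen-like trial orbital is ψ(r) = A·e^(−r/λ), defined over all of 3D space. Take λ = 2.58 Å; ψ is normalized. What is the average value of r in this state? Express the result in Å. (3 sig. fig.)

⟨r⟩ = ∫ r |ψ|² 4πr² dr over the full domain.
With ∫₀^∞ r^3 e^(−αr) dr = 3!/α^4, the ratio of the moment integral to the normalization integral gives ⟨r⟩ = 3·λ/2.
Putting λ = 2.58 gives 3.870.

⟨r⟩ ≈ 3.87 Å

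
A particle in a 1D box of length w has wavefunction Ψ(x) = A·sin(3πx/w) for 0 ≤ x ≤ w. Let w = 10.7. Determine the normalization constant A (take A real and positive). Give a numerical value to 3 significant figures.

The normalization condition is ∫|Ψ|² dx = 1 from 0 to w.
With ∫₀^w sin²(nπx/w) dx = w/2, with Ψ = A·sin(3πx/w), the integral evaluates to A²·[w/2].
Setting this equal to 1 gives A² = 1/(w/2).
Substituting w = 10.7 gives A² = 0.1869, so A = 0.4323.

A ≈ 0.432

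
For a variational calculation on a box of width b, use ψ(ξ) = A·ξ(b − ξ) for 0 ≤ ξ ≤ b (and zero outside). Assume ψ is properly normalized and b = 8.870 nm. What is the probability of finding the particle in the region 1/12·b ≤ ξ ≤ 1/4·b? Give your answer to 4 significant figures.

P ≈ 0.09843

The probability is P = ∫ |ψ|² dξ over [1/12·b, 1/4·b].
The normalization integral ∫|ψ|²dξ over the whole domain equals b^5/30·A², and A² cancels in the ratio.
Let u = ξ/b; then A² and the length scale cancel, so P = ∫_{1/12}^{1/4} u^2·(1 - u)^2 du ÷ ∫_{0}^{1} u^2·(1 - u)^2 du.
With ∫ u^2·(1 - u)^2 du = u^3·(6·u^2 - 15·u + 10)/30 + C, the region integral is ≈ 0.00328093 and the full one is 1/30.
Taking the ratio, P = 0.098428.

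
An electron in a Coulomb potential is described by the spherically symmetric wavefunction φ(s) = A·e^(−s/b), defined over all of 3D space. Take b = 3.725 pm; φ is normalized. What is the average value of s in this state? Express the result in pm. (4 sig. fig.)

⟨s⟩ ≈ 5.588 pm

The expectation value is the |φ|²-weighted average of s: ∫ s|φ|² 4πs² ds.
Recall ∫₀^∞ s^m e^(−s/β) ds = m!·β^(m+1), evaluating both integrals, ⟨s⟩ = 3·b/2.
With b = 3.725, ⟨s⟩ = 5.5875.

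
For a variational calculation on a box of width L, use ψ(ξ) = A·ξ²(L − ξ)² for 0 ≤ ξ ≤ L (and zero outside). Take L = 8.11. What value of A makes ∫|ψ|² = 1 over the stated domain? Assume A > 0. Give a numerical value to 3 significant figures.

A ≈ 0.00204

The normalization condition is ∫|ψ|² dξ = 1 from 0 to L.
Expanding the polynomial and integrating term by term, with ψ = A·ξ²(L − ξ)², the integral evaluates to A²·[L^9/630].
Plugging in L = 8.11 yields A = 0.002037.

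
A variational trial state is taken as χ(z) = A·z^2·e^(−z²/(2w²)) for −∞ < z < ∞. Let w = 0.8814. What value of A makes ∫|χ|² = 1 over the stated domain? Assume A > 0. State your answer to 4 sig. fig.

The normalization condition is ∫|χ|² dz = 1 from −∞ to ∞.
Differentiating ∫e^(−αz²) dz = √(π/α) under α to get the higher moments, with χ = A·z^2·e^(−z²/(2w²)), the integral evaluates to A²·[3·√(π)·w^5/4].
Setting this equal to 1 gives A² = 1/(3·√(π)·w^5/4).
Plugging in w = 0.8814 yields A = 1.1892.

A ≈ 1.189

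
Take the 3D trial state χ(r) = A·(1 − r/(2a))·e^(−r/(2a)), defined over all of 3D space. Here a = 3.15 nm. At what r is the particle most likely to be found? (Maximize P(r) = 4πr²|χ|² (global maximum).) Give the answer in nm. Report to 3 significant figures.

r ≈ 16.5 nm

The maximum of P(r) = 4πr²|χ|² occurs where its derivative vanishes.
This gives r = a·(√(5) + 3).
With a = 3.15, the most probable radial distance is 16.49 nm.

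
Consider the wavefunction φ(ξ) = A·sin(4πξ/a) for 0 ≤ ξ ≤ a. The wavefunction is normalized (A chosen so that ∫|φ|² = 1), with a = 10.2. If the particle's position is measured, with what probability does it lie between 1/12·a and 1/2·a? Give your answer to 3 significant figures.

P ≈ 0.451

The probability is P = ∫ |φ|² dξ over [1/12·a, 1/2·a].
With A² fixed by ∫|φ|² = 1, i.e. A² = (a/2)^(−1), substitute and integrate.
Substituting u = ξ/a, A² and the length scale cancel in the ratio: P = ∫_{1/12}^{1/2} sin(4·π·u)^2 du / ∫_{0}^{1} sin(4·π·u)^2 du.
With ∫ sin(4·π·u)^2 du = u/2 - sin(4·π·u)·cos(4·π·u)/(8·π) + C, the region integral is √(3)/(32·π) + 5/24 and the full one is 1/2.
Evaluating gives P = √(3)/(16·π) + 5/12.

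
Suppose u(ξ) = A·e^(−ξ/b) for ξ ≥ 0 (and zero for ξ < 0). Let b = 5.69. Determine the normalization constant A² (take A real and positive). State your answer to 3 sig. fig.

Normalization requires ∫|u|² dξ = 1, integrated from 0 to ∞.
Carrying out the integral gives A² · b/2.
Setting this equal to 1 gives A² = 1/(b/2).
With b = 5.69: A² = 0.3515 and A = 0.5929.

A^2 ≈ 0.351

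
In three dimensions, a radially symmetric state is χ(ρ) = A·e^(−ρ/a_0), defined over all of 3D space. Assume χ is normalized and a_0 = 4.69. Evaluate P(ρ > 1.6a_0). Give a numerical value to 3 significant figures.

With dV = 4πρ²dρ, the probability is ∫|χ|² dV over ρ > 1.6a_0.
The full normalization integral is A²·[π·a_0^3] = 1, fixing A².
In terms of u = ρ/a_0 (A², 4π and the length scale all cancel between numerator and denominator), P = [∫_{1.6}^{∞} u^2·e^(-2·u) du] / [∫_{0}^{∞} u^2·e^(-2·u) du].
Using ∫ u^2·e^(-2·u) du = -(2·u^2 + 2·u + 1)·e^(-2·u)/4, the numerator is 233·e^(-16/5)/100 and the denominator is 1/4.
Taking the ratio yields P = 0.3799.

P ≈ 0.380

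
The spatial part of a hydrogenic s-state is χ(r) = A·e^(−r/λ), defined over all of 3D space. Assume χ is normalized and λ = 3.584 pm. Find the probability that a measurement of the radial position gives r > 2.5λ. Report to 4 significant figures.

P ≈ 0.1247

P = ∫ |χ|² 4πr² dr over r > 2.5λ.
A² is fixed by ∫₀^∞ 4πr²|χ|² dr = 1, i.e. A² = (π·λ^3)^(−1).
Substituting u = r/λ, A², 4π and the length scale all cancel in the ratio: P = ∫_{2.5}^{∞} u^2·e^(-2·u) du / ∫_{0}^{∞} u^2·e^(-2·u) du.
With ∫ u^2·e^(-2·u) du = -(2·u^2 + 2·u + 1)·e^(-2·u)/4 + C, the region integral is 37·e^(-5)/8 and the full one is 1/4.
This evaluates to P = 0.12465.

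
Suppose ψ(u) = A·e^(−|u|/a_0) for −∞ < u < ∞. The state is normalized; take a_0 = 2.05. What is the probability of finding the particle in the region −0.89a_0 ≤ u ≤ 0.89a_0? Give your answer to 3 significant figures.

|ψ|² is the probability density, so P = ∫_{−0.89a_0}^{0.89a_0} |ψ|² du.
Since A² = 1/(a_0), this is the region integral divided by the full normalization integral.
By symmetry take twice the u ≥ 0 contribution in numerator and denominator; the 2's cancel. Substituting t = u/a_0, A² and the length scale cancel in the ratio: P = ∫_{0}^{0.89} e^(-2·t) dt / ∫_{0}^{∞} e^(-2·t) dt.
Using ∫ e^(-2·t) dt = -e^(-2·t)/2, the numerator is 1/2 - e^(-89/50)/2 and the denominator is 1/2.
Taking the ratio, P = 0.8314.

P ≈ 0.831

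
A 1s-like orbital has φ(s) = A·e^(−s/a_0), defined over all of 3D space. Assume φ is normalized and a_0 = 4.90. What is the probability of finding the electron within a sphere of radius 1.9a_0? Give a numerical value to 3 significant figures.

P ≈ 0.731

P = ∫ |φ|² 4πs² ds over s ≤ 1.9a_0.
A² is fixed by ∫₀^∞ 4πs²|φ|² ds = 1, i.e. A² = (π·a_0^3)^(−1).
Substituting u = s/a_0, A², 4π and the length scale all cancel in the ratio: P = ∫_{0}^{1.9} u^2·e^(-2·u) du / ∫_{0}^{∞} u^2·e^(-2·u) du.
An antiderivative of u^2·e^(-2·u) is -(2·u^2 + 2·u + 1)·e^(-2·u)/4; evaluating from 0 to 1.9 gives 1/4 - 601·e^(-19/5)/200, while the full integral is 1/4.
Taking the ratio yields P = 0.7311.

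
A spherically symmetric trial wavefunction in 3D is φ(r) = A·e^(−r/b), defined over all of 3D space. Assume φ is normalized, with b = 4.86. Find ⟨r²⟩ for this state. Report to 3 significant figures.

By definition ⟨r²⟩ = ∫ r^2 |φ(r)|² 4πr² dr.
Since the A² factors cancel between numerator and denominator, ⟨r²⟩ = 3·b^2.
With b = 4.86, ⟨r^2⟩ = 70.86.

⟨r^2⟩ ≈ 70.9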